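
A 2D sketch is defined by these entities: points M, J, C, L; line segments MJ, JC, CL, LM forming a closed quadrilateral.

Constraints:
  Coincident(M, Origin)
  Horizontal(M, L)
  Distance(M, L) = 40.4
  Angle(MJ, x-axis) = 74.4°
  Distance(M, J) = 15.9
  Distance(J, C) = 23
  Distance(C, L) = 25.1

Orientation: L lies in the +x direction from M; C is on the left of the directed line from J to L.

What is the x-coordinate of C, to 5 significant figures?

26.575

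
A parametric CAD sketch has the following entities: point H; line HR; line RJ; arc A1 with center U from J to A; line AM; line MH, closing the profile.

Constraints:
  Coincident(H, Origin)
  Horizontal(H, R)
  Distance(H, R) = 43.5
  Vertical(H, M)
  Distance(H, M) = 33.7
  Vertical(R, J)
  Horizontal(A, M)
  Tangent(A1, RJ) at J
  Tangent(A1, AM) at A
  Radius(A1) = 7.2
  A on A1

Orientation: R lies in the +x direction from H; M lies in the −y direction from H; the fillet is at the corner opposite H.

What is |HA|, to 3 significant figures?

49.5

H is at the origin; HR is horizontal with |HR| = 43.5 and R on the +x side, so R = (43.5, 0.00). H and M share the same x with |HM| = 33.7 and M on the −y side, so M = (0.00, -33.7). The virtual corner opposite H is at (43.5, -33.7). The tangent condition forces UJ to be normal to RJ and the tangent condition forces UA to be normal to AM, with radius 7.2, so the center U sits 7.2 in from both sides at U = (36.3, -26.5). That places the tangent points at J = (43.5, -26.5) on RJ and A = (36.3, -33.7) on AM. Then |HA| = |A − H| = 49.5.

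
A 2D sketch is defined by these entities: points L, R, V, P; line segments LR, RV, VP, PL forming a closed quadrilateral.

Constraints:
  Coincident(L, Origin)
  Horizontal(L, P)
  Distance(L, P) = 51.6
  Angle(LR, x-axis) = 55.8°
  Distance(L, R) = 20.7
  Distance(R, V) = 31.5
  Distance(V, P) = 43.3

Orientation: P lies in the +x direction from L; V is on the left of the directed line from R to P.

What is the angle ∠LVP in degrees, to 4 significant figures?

64.83°

Checks: |RV| = 31.50 ✓; |VP| = 43.30 ✓.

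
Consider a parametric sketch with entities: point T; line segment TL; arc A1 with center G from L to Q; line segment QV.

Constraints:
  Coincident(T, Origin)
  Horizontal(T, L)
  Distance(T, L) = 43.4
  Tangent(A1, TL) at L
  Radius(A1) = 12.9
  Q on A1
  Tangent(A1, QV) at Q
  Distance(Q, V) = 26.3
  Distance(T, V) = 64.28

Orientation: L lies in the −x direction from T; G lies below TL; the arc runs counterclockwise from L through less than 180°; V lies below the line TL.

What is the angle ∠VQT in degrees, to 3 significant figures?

91.0°

Checks: |GQ| = 12.90 ✓; ∠(GQ, QV) = 90.00° ✓; |QV| = 26.30 ✓; |TV| = 64.28 ✓.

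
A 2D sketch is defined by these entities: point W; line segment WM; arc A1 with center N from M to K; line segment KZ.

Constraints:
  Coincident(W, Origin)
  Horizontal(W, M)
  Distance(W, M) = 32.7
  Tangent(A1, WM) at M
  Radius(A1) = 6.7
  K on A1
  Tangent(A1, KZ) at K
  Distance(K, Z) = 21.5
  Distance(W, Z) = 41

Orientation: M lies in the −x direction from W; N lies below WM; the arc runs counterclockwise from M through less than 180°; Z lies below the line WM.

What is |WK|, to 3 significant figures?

39.9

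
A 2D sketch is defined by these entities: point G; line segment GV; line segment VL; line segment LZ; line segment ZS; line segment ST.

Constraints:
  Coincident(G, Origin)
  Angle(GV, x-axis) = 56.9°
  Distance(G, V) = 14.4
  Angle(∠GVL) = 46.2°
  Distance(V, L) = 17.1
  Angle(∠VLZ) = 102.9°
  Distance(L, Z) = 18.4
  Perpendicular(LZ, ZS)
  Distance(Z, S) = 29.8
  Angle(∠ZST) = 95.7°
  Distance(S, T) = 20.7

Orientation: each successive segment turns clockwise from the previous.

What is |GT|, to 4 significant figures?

25.00

LZ ⟂ ZS, so ZS runs at 116.0°; with |ZS| = 29.8, S = (-17.86, 14.13). ∠ZST = 95.7° gives ST at 31.70° from the x-axis; with |ST| = 20.7, T = (-0.2499, 25.00). Then |GT| = |T − G| = 25.00.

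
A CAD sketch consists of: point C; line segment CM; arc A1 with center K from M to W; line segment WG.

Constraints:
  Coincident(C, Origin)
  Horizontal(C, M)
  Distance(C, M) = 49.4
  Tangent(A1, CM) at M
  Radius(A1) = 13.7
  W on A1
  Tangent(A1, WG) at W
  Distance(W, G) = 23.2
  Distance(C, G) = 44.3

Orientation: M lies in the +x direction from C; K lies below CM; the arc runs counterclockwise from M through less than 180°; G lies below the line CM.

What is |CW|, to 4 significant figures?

37.56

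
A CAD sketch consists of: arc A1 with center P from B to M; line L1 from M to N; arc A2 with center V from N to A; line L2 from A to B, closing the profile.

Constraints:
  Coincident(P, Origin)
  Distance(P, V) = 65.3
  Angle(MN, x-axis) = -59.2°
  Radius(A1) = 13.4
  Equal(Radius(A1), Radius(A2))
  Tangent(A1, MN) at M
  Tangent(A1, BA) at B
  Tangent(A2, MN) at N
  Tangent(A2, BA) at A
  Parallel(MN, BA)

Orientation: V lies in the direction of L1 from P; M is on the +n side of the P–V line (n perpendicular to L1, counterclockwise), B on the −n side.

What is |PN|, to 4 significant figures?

66.66

The slot axis is L1's direction at -59.2°, so u = (cos -59.2°, sin -59.2°) = (0.5120, -0.8590) and n = (−sin -59.2°, cos -59.2°) = (0.8590, 0.5120). P is at the origin and V lies 65.3 along u from P, so V = 65.3·u = (33.44, -56.09). Tangency of A1 to both parallel lines with radius 13.4 puts M and B at P ± 13.4·n: M = (11.51, 6.861), B = (-11.51, -6.861). Equal radii place N and A the same way about V: N = V + 13.4·n = (44.95, -49.23), A = V − 13.4·n = (21.93, -62.95). Then |PN| = |N − P| = 66.66.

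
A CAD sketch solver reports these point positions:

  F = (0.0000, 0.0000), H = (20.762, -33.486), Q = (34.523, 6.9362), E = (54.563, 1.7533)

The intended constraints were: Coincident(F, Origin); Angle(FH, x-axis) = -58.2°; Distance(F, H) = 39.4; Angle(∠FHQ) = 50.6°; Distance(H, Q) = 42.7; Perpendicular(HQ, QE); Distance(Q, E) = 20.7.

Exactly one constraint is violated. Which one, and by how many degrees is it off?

Perpendicular(HQ, QE) — off by 4.30°.

F = (0.00, 0.00) ✓; FH at -58.20° ✓; |FH| = 39.40 ✓; ∠FHQ = 50.60° ✓; |HQ| = 42.70 ✓; ∠(HQ, QE) = 85.70° ✗; |QE| = 20.70 ✓.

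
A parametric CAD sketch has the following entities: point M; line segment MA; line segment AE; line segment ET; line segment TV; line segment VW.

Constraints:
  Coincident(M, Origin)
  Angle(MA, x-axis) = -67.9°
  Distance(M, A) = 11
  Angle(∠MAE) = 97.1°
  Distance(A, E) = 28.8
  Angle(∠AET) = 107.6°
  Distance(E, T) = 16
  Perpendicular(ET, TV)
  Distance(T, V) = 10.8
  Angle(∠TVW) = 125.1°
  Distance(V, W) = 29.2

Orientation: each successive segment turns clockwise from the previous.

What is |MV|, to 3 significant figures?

25.8

M is at the origin; MA runs at -67.9° with length 11.0, so A = (4.14, -10.2). ∠MAE = 97.1° gives AE at -151° from the x-axis; with |AE| = 28.8, E = (-21.0, -24.2). ∠AET = 107.6° gives ET at 137° from the x-axis; with |ET| = 16.0, T = (-32.7, -13.3). ET ⟂ TV, so TV runs at 46.8°; with |TV| = 10.8, V = (-25.3, -5.42). Then |MV| = |V − M| = 25.8.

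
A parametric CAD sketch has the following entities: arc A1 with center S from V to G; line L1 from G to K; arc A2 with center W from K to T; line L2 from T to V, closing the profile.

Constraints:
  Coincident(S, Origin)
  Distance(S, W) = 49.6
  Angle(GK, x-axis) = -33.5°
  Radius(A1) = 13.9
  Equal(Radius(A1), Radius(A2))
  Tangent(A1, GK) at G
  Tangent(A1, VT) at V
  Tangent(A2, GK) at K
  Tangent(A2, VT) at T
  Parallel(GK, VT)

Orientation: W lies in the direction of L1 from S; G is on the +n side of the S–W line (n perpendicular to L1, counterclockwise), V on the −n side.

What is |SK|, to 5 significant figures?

51.511

The slot axis is L1's direction at -33.5°, so u = (cos -33.5°, sin -33.5°) = (0.83389, -0.55194) and n = (−sin -33.5°, cos -33.5°) = (0.55194, 0.83389). S is at the origin and W lies 49.6 along u from S, so W = 49.6·u = (41.361, -27.376). Tangency of A1 to both parallel lines with radius 13.9 puts G and V at S ± 13.9·n: G = (7.6719, 11.591), V = (-7.6719, -11.591). Equal radii place K and T the same way about W: K = W + 13.9·n = (49.033, -15.785), T = W − 13.9·n = (33.689, -38.967). Then |SK| = |K − S| = 51.511.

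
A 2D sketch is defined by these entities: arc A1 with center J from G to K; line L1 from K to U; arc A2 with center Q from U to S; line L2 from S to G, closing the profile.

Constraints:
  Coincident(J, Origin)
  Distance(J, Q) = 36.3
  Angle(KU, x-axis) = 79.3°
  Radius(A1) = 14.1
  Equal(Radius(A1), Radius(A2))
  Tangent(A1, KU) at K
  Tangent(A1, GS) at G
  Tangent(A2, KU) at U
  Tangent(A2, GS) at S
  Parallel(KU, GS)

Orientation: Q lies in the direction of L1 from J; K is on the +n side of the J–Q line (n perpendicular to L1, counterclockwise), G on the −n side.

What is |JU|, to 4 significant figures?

38.94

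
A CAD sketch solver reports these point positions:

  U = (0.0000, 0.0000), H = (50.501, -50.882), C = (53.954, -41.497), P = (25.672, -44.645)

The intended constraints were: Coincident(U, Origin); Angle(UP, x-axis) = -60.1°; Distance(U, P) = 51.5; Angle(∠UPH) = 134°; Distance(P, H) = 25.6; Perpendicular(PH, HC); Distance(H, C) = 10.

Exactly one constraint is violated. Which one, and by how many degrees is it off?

Perpendicular(PH, HC) — off by 6.10°.

U = (0.00, 0.00) ✓; UP at -60.10° ✓; |UP| = 51.50 ✓; ∠UPH = 134.0° ✓; |PH| = 25.60 ✓; ∠(PH, HC) = 83.90° ✗; |HC| = 10.00 ✓.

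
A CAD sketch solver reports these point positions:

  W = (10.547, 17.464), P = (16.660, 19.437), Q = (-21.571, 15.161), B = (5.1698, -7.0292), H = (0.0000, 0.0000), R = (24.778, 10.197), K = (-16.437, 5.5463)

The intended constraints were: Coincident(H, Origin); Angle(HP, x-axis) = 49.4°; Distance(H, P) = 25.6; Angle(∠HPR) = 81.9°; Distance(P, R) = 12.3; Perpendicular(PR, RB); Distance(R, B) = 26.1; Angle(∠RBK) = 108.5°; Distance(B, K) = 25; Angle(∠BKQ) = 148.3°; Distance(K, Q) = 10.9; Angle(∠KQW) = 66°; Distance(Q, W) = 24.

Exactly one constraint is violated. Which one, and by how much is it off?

Distance(Q, W) = 24 — off by 8.20.

H = (0.00, 0.00) ✓; HP at 49.40° ✓; |HP| = 25.60 ✓; ∠HPR = 81.90° ✓; |PR| = 12.30 ✓; ∠(PR, RB) = 90.00° ✓; |RB| = 26.10 ✓; ∠RBK = 108.5° ✓; |BK| = 25.00 ✓; ∠BKQ = 148.3° ✓; |KQ| = 10.90 ✓; ∠KQW = 66.00° ✓; |QW| = 32.20 ✗.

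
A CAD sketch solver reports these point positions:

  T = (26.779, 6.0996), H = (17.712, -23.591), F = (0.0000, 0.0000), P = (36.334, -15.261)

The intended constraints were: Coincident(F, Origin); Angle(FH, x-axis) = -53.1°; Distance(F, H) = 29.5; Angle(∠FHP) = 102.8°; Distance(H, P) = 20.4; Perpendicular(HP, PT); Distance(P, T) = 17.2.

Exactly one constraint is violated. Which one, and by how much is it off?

Distance(P, T) = 17.2 — off by 6.20.

F = (0.00, 0.00) ✓; FH at -53.10° ✓; |FH| = 29.50 ✓; ∠FHP = 102.8° ✓; |HP| = 20.40 ✓; ∠(HP, PT) = 90.00° ✓; |PT| = 23.40 ✗.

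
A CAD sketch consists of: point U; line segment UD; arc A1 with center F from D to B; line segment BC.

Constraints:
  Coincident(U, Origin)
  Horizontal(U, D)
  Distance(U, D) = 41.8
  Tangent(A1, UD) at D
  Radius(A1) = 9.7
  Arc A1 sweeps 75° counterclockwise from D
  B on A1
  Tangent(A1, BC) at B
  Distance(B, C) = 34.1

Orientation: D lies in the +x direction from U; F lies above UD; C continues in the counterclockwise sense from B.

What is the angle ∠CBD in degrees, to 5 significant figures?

142.50°

On A1, D sits at bearing -90° from F; a 75° counterclockwise sweep puts B at bearing -15°, so B = F + 9.7·(cos -15°, sin -15°) = (51.169, 7.1895). The tangent condition forces FB to be normal to BC, so BC runs along (−sin -15°, cos -15°); with |BC| = 34.1, C = (59.995, 40.128). Then cos ∠CBD = BC·BD / (|BC||BD|), giving 142.50°.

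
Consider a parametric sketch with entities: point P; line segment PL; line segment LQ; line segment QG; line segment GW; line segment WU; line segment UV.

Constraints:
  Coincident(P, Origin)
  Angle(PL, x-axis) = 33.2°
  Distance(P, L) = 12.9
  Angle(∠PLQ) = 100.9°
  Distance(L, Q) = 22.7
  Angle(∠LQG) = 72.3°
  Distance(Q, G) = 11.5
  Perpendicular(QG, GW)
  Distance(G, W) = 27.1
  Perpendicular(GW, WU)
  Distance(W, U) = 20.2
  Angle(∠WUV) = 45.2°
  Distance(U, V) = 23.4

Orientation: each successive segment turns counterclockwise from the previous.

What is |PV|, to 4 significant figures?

15.31

P is at the origin; PL runs at 33.2° with length 12.9, so L = (10.79, 7.064). ∠PLQ = 100.9° gives LQ at 112.3° from the x-axis; with |LQ| = 22.7, Q = (2.181, 28.07). ∠LQG = 72.3° gives QG at -140.0° from the x-axis; with |QG| = 11.5, G = (-6.629, 20.67). The perpendicularity gives GW at right angles to QG, so GW runs at -50.00°; with |GW| = 27.1, W = (10.79, -0.08604). GW is perpendicular to WU, so WU runs at 40.00°; with |WU| = 20.2, U = (26.26, 12.90). ∠WUV = 45.2° gives UV at 174.8° from the x-axis; with |UV| = 23.4, V = (2.961, 15.02). Then |PV| = |V − P| = 15.31.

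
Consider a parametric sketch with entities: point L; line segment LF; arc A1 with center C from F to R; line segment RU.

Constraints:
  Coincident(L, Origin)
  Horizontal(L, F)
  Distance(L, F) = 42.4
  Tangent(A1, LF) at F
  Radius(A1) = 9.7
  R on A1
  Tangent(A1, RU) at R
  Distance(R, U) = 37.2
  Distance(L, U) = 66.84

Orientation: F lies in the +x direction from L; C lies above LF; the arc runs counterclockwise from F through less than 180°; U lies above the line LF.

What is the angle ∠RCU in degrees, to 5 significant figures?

75.385°

Checks: |CF| = 9.700 ✓; |CR| = 9.700 ✓; ∠(CR, RU) = 90.00° ✓; |RU| = 37.20 ✓; |LU| = 66.84 ✓.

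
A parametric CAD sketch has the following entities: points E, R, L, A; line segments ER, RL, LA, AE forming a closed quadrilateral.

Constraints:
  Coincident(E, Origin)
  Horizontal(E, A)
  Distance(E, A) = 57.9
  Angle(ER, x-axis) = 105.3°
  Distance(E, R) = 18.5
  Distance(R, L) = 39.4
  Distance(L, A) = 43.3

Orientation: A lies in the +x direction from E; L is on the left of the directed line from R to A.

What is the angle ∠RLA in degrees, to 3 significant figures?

104°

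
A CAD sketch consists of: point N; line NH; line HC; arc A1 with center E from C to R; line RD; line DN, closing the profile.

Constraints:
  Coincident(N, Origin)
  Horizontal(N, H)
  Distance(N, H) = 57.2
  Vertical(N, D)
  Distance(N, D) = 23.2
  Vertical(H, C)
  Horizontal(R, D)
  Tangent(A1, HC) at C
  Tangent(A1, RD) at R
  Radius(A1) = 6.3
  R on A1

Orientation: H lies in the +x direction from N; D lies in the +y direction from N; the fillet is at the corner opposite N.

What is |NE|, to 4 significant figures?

53.63

N and D share the same x with |ND| = 23.2 and D on the +y side, so D = (0.000, 23.20). The virtual corner opposite N is at (57.20, 23.20). A1 meets HC tangentially, so EC is at right angles to HC and tangency of A1 to RD means the radius ER is perpendicular to RD, with radius 6.3, so the center E sits 6.3 in from both sides at E = (50.90, 16.90). Then |NE| = |E − N| = 53.63.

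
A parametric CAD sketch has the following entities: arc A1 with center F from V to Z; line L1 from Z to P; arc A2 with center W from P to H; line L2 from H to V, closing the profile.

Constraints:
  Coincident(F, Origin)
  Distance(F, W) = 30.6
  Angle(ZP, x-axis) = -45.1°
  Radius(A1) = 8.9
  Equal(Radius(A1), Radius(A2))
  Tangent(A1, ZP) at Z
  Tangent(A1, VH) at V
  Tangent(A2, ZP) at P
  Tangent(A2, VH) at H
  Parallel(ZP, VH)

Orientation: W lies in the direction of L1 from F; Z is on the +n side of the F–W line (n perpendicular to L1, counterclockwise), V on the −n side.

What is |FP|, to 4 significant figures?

31.87

Tangency of A1 to both parallel lines with radius 8.9 puts Z and V at F ± 8.9·n: Z = (6.304, 6.282), V = (-6.304, -6.282). Equal radii place P and H the same way about W: P = W + 8.9·n = (27.90, -15.39), H = W − 8.9·n = (15.30, -27.96). Then |FP| = |P − F| = 31.87.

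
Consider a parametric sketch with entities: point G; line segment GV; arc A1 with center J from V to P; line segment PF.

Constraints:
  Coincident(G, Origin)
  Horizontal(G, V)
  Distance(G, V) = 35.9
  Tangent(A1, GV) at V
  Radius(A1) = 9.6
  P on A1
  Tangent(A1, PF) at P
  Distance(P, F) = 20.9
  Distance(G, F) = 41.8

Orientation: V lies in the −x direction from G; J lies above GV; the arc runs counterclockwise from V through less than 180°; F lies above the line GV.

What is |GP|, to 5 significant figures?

28.273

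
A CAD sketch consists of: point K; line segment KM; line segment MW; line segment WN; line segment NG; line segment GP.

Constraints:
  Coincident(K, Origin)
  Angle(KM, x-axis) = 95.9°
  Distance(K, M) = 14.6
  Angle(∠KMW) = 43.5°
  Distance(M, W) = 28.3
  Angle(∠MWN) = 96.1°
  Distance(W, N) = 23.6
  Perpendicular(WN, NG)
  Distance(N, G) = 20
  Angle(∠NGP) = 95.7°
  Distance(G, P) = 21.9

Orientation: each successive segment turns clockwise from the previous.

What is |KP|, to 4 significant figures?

7.208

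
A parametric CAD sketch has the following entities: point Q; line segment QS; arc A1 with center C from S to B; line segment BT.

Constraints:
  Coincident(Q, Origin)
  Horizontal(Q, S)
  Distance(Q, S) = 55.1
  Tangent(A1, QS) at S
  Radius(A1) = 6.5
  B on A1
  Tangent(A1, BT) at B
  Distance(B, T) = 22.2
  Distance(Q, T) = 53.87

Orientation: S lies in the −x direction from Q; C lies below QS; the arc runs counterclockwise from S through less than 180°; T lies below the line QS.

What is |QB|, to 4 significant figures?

61.07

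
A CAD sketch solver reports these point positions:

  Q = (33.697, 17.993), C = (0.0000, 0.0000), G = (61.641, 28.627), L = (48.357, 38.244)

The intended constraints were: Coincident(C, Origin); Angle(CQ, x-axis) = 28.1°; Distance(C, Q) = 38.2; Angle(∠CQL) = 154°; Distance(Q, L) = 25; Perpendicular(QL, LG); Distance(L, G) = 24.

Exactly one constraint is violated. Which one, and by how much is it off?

Distance(L, G) = 24 — off by 7.60.

C = (0.00, 0.00) ✓; CQ at 28.10° ✓; |CQ| = 38.20 ✓; ∠CQL = 154.0° ✓; |QL| = 25.00 ✓; ∠(QL, LG) = 90.00° ✓; |LG| = 16.40 ✗.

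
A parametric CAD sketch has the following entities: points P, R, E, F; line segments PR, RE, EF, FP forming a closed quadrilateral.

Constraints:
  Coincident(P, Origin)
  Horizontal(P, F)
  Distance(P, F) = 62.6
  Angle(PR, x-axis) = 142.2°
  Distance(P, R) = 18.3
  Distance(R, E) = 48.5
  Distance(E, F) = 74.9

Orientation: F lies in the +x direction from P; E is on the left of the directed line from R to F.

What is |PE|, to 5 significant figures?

54.086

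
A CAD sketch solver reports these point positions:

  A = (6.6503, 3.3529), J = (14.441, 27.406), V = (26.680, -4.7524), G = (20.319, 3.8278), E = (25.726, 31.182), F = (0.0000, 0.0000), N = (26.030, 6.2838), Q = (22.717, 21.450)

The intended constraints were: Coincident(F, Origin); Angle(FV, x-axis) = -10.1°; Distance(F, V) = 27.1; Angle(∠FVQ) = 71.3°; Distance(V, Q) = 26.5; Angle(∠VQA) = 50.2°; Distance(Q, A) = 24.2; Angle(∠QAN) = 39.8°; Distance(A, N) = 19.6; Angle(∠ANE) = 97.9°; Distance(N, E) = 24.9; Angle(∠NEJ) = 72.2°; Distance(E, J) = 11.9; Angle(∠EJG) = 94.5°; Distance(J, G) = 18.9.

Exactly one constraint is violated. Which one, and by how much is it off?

Distance(J, G) = 18.9 — off by 5.40.

F = (0.00, 0.00) ✓; FV at -10.10° ✓; |FV| = 27.10 ✓; ∠FVQ = 71.30° ✓; |VQ| = 26.50 ✓; ∠VQA = 50.20° ✓; |QA| = 24.20 ✓; ∠QAN = 39.80° ✓; |AN| = 19.60 ✓; ∠ANE = 97.90° ✓; |NE| = 24.90 ✓; ∠NEJ = 72.20° ✓; |EJ| = 11.90 ✓; ∠EJG = 94.50° ✓; |JG| = 24.30 ✗.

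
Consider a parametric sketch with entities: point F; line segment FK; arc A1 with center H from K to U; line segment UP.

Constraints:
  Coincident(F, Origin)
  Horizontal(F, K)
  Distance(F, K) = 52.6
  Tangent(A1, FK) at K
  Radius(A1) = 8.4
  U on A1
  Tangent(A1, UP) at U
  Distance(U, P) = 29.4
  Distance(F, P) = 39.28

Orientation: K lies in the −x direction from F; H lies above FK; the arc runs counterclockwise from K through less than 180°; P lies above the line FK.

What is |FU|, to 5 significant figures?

45.959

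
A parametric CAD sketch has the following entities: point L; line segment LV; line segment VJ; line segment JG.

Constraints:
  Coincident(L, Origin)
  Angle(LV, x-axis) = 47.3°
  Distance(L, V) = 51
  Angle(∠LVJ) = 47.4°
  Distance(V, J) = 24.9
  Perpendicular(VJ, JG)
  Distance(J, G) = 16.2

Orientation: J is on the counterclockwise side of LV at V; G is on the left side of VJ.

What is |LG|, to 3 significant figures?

23.4

∠LVJ = 47.4°, so VJ runs at 47.3° + (180° − 47.4°) = 180° from the x-axis; with |VJ| = 24.9, J = V + 24.9·(cos 180°, sin 180°) = (9.69, 37.5). The perpendicularity gives JG at right angles to VJ; with |JG| = 16.2 on the left of VJ, G = J + 16.2·(-0.00175, -1.00) = (9.66, 21.3). Then |LG| = |G − L| = 23.4.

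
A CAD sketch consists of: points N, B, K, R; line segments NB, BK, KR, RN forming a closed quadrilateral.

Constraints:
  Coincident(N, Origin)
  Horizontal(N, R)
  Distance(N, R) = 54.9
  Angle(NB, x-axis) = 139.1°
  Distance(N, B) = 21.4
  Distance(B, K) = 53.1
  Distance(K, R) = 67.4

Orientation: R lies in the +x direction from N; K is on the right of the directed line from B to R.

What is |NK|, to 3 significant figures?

37.0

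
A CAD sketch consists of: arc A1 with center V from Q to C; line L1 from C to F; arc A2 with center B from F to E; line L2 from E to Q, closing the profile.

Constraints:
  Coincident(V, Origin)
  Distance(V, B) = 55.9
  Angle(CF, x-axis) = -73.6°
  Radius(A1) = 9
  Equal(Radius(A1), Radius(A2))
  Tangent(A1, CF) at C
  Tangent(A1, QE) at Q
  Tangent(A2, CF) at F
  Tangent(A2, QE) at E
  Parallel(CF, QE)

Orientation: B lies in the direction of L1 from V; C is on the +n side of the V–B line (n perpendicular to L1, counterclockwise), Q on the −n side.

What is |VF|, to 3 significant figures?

56.6

The slot axis is L1's direction at -73.6°, so u = (cos -73.6°, sin -73.6°) = (0.282, -0.959) and n = (−sin -73.6°, cos -73.6°) = (0.959, 0.282). V is at the origin and B lies 55.9 along u from V, so B = 55.9·u = (15.8, -53.6). Tangency of A1 to both parallel lines with radius 9.0 puts C and Q at V ± 9.0·n: C = (8.63, 2.54), Q = (-8.63, -2.54). Equal radii place F and E the same way about B: F = B + 9.0·n = (24.4, -51.1), E = B − 9.0·n = (7.15, -56.2). Then |VF| = |F − V| = 56.6.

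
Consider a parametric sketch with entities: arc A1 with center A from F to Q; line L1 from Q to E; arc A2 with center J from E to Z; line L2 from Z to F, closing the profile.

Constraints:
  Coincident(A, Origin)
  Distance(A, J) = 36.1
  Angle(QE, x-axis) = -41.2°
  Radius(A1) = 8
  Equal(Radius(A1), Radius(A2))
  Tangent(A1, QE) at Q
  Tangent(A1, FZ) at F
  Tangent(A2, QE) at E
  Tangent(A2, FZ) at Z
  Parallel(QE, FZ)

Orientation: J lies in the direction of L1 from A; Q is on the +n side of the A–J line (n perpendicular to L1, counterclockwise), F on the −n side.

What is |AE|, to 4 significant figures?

36.98

The slot axis is L1's direction at -41.2°, so u = (cos -41.2°, sin -41.2°) = (0.7524, -0.6587) and n = (−sin -41.2°, cos -41.2°) = (0.6587, 0.7524). A is at the origin and J lies 36.1 along u from A, so J = 36.1·u = (27.16, -23.78). Tangency of A1 to both parallel lines with radius 8.0 puts Q and F at A ± 8.0·n: Q = (5.270, 6.019), F = (-5.270, -6.019). Equal radii place E and Z the same way about J: E = J + 8.0·n = (32.43, -17.76), Z = J − 8.0·n = (21.89, -29.80). Then |AE| = |E − A| = 36.98.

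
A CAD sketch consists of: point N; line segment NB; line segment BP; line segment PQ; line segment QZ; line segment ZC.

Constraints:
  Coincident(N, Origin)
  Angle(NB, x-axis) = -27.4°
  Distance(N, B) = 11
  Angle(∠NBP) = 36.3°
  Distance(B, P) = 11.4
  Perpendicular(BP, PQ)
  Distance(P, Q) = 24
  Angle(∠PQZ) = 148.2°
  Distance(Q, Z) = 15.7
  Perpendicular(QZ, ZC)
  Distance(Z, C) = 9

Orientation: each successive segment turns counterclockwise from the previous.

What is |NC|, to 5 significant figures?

29.323

N is at the origin; NB runs at -27.4° with length 11.0, so B = (9.7660, -5.0622). ∠NBP = 36.3° gives BP at 116.30° from the x-axis; with |BP| = 11.4, P = (4.7150, 5.1577). The perpendicularity gives PQ at right angles to BP, so PQ runs at -153.70°; with |PQ| = 24.0, Q = (-16.801, -5.4760). ∠PQZ = 148.2° gives QZ at -121.90° from the x-axis; with |QZ| = 15.7, Z = (-25.097, -18.805). The perpendicularity gives ZC at right angles to QZ, so ZC runs at -31.900°; with |ZC| = 9.0, C = (-17.456, -23.561). Then |NC| = |C − N| = 29.323.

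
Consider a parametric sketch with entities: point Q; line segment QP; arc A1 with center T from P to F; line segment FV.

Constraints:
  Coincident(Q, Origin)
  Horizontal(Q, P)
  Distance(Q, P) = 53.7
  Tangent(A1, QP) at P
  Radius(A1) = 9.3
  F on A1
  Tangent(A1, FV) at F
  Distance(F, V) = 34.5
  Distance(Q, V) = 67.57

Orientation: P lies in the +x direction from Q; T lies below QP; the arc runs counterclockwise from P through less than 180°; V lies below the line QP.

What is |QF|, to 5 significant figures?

45.856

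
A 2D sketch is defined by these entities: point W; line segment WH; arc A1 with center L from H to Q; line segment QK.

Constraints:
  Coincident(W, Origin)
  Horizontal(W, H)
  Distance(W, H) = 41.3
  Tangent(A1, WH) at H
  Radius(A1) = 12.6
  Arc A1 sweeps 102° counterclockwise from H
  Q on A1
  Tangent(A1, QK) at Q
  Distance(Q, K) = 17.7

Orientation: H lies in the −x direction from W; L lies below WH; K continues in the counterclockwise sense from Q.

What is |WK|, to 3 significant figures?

59.6

W is at the origin; W and H share the same y with |WH| = 41.3 and H on the −x side, so H = (-41.3, 0.00). Tangency of A1 to WH means the radius LH is perpendicular to WH, so L = H + (0, -12.6) = (-41.3, -12.6). On A1, H sits at bearing 90° from L; a 102° counterclockwise sweep puts Q at bearing 192°, so Q = L + 12.6·(cos 192°, sin 192°) = (-53.6, -15.2). Tangency of A1 to QK means the radius LQ is perpendicular to QK, so QK runs along (−sin 192°, cos 192°); with |QK| = 17.7, K = (-49.9, -32.5). Then |WK| = |K − W| = 59.6.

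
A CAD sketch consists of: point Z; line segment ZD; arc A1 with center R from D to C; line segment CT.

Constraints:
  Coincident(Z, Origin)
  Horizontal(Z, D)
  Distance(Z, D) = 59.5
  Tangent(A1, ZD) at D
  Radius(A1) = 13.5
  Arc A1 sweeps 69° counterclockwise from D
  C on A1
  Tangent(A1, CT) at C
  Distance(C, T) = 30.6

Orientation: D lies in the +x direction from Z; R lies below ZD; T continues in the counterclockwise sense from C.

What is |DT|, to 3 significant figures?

44.1

Z is at the origin; ZD is horizontal with |ZD| = 59.5 and D on the +x side, so D = (59.5, 0.00). A1 meets ZD tangentially, so RD is at right angles to ZD, so R = D + (0, -13.5) = (59.5, -13.5). On A1, D sits at bearing 90° from R; a 69° counterclockwise sweep puts C at bearing 159°, so C = R + 13.5·(cos 159°, sin 159°) = (46.9, -8.66). Since A1 is tangent to CT there, RC ⟂ CT, so CT runs along (−sin 159°, cos 159°); with |CT| = 30.6, T = (35.9, -37.2). Then |DT| = |T − D| = 44.1.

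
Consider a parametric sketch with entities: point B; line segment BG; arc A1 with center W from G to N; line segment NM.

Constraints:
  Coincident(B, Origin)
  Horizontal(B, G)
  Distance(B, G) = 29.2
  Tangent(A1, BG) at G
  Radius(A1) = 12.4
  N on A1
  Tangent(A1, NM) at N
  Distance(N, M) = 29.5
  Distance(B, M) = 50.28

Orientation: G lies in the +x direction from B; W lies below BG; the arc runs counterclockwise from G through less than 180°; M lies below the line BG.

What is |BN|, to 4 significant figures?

23.06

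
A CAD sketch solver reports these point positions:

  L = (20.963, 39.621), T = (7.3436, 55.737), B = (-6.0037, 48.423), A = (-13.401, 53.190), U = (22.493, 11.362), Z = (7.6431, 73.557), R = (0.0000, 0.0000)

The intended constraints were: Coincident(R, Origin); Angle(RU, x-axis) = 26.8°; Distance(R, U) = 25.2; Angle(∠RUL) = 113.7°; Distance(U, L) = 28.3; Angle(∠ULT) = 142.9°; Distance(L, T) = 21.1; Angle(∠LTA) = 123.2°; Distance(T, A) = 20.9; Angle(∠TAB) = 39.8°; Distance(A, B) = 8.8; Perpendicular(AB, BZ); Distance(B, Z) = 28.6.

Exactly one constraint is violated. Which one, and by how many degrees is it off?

Perpendicular(AB, BZ) — off by 4.30°.

R = (0.00, 0.00) ✓; RU at 26.80° ✓; |RU| = 25.20 ✓; ∠RUL = 113.7° ✓; |UL| = 28.30 ✓; ∠ULT = 142.9° ✓; |LT| = 21.10 ✓; ∠LTA = 123.2° ✓; |TA| = 20.90 ✓; ∠TAB = 39.80° ✓; |AB| = 8.800 ✓; ∠(AB, BZ) = 94.30° ✗; |BZ| = 28.60 ✓.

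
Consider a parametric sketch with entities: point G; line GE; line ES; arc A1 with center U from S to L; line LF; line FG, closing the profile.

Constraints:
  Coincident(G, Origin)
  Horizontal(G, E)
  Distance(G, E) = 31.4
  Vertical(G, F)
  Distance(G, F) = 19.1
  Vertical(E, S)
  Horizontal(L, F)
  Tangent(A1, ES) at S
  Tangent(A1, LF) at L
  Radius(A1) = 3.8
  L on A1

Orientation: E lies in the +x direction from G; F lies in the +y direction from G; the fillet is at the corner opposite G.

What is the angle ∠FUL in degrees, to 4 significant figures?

82.16°

G is at the origin; GE is horizontal with |GE| = 31.4 and E on the +x side, so E = (31.40, 0.000). G and F share the same x with |GF| = 19.1 and F on the +y side, so F = (0.000, 19.10). The virtual corner opposite G is at (31.40, 19.10). Since A1 is tangent to ES there, US ⟂ ES and since A1 is tangent to LF there, UL ⟂ LF, with radius 3.8, so the center U sits 3.8 in from both sides at U = (27.60, 15.30). That places the tangent points at S = (31.40, 15.30) on ES and L = (27.60, 19.10) on LF. Then cos ∠FUL = UF·UL / (|UF||UL|), giving 82.16°.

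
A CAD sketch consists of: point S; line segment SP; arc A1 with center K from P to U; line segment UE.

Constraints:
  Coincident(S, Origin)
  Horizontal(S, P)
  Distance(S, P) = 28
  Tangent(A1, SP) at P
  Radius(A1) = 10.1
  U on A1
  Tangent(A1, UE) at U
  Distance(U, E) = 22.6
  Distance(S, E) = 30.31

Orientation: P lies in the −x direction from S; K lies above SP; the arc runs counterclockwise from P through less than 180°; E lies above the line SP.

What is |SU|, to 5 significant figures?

19.668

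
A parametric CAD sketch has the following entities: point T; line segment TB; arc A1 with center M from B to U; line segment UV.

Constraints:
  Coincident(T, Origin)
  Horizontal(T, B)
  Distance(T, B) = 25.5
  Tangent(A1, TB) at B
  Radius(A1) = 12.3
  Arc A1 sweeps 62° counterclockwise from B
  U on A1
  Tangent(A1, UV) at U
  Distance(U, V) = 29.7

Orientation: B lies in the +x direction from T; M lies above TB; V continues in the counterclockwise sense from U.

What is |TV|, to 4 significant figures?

60.02

On A1, B sits at bearing -90° from M; a 62° counterclockwise sweep puts U at bearing -28°, so U = M + 12.3·(cos -28°, sin -28°) = (36.36, 6.525). Since A1 is tangent to UV there, MU ⟂ UV, so UV runs along (−sin -28°, cos -28°); with |UV| = 29.7, V = (50.30, 32.75). Then |TV| = |V − T| = 60.02.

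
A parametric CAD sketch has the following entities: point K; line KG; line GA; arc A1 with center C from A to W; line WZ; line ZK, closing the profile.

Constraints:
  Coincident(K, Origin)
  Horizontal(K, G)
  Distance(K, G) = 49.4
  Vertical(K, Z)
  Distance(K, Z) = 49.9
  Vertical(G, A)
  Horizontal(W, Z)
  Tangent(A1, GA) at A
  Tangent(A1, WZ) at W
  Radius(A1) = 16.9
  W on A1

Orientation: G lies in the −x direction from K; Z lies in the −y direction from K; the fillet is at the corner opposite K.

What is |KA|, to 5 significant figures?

59.408

K is at the origin; KG is horizontal with |KG| = 49.4 and G on the −x side, so G = (-49.400, 0.0000). KZ is vertical with |KZ| = 49.9 and Z on the −y side, so Z = (0.0000, -49.900). The virtual corner opposite K is at (-49.400, -49.900). The tangent condition forces CA to be normal to GA and the tangent condition forces CW to be normal to WZ, with radius 16.9, so the center C sits 16.9 in from both sides at C = (-32.500, -33.000). That places the tangent points at A = (-49.400, -33.000) on GA and W = (-32.500, -49.900) on WZ. Then |KA| = |A − K| = 59.408.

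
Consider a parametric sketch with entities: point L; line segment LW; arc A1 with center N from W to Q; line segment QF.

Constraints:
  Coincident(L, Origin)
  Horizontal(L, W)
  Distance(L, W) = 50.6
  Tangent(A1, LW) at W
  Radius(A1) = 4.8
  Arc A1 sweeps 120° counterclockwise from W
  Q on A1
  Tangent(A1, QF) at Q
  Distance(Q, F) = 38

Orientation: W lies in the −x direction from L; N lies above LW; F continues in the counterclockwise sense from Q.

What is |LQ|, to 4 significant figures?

47.00

L is at the origin; L and W share the same y with |LW| = 50.6 and W on the −x side, so W = (-50.60, 0.000). Since A1 is tangent to LW there, NW ⟂ LW, so N = W + (0, 4.8) = (-50.60, 4.800). On A1, W sits at bearing -90° from N; a 120° counterclockwise sweep puts Q at bearing 30°, so Q = N + 4.8·(cos 30°, sin 30°) = (-46.44, 7.200). Then |LQ| = |Q − L| = 47.00.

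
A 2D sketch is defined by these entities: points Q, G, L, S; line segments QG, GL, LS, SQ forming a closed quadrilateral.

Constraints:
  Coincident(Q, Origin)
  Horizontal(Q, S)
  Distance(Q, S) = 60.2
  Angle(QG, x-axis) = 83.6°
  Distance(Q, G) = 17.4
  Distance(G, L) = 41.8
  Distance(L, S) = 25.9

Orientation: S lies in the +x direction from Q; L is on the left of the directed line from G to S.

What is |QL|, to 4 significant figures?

47.99

Checks: |GL| = 41.80 ✓; |LS| = 25.90 ✓.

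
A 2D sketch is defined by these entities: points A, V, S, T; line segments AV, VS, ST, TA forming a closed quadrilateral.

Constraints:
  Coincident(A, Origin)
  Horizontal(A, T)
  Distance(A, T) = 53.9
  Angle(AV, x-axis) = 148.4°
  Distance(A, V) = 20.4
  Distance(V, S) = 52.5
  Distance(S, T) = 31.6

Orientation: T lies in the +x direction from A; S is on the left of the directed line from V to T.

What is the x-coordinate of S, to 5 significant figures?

33.397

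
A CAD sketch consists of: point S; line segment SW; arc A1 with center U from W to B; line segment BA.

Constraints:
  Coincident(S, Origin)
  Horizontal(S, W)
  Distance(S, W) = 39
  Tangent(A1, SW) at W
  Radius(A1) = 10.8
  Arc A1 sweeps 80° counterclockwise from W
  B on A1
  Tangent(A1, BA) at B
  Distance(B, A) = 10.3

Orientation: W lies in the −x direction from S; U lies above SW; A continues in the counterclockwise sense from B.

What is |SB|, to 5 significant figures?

29.735

S is at the origin; SW is horizontal with |SW| = 39.0 and W on the −x side, so W = (-39.000, 0.0000). A1 meets SW tangentially, so UW is at right angles to SW, so U = W + (0, 10.8) = (-39.000, 10.800). On A1, W sits at bearing -90° from U; an 80° counterclockwise sweep puts B at bearing -10°, so B = U + 10.8·(cos -10°, sin -10°) = (-28.364, 8.9246). Then |SB| = |B − S| = 29.735.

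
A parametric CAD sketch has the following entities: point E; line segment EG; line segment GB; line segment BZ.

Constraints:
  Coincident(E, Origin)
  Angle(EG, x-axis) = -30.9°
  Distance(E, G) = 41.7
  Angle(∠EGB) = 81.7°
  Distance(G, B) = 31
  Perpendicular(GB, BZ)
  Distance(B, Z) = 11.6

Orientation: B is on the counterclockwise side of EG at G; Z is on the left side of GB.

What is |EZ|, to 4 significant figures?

38.78

∠EGB = 81.7°, so GB runs at -30.9° + (180° − 81.7°) = 67.40° from the x-axis; with |GB| = 31.0, B = G + 31.0·(cos 67.40°, sin 67.40°) = (47.69, 7.205). GB is perpendicular to BZ; with |BZ| = 11.6 on the left of GB, Z = B + 11.6·(-0.9232, 0.3843) = (36.99, 11.66). Then |EZ| = |Z − E| = 38.78.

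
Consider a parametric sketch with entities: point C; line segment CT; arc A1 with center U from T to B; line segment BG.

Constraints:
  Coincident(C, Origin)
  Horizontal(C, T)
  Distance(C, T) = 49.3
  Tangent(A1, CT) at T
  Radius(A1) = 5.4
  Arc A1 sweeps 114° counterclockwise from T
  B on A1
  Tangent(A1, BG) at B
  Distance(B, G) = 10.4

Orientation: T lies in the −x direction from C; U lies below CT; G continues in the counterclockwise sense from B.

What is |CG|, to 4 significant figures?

52.85

On A1, T sits at bearing 90° from U; a 114° counterclockwise sweep puts B at bearing 204°, so B = U + 5.4·(cos 204°, sin 204°) = (-54.23, -7.596). A1 meets BG tangentially, so UB is at right angles to BG, so BG runs along (−sin 204°, cos 204°); with |BG| = 10.4, G = (-50.00, -17.10). Then |CG| = |G − C| = 52.85.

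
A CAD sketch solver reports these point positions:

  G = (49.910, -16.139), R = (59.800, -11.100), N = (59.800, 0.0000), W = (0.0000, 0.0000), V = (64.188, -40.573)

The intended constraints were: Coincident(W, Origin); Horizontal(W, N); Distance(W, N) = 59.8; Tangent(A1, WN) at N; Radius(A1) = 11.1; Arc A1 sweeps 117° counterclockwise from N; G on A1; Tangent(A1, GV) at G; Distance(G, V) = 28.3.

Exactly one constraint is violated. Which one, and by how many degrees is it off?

Tangent(A1, GV) at G — off by 3.30°.

W = (0.00, 0.00) ✓; W.y = 0.00, N.y = 0.00 ✓; |WN| = 59.80 ✓; ∠(RN, NW) = 90.00° ✓; |RN| = 11.10 ✓; bearing(R→G) − bearing(R→N) = 117.0° ✓; |RG| = 11.10 ✓; ∠(RG, GV) = 86.70° ✗; |GV| = 28.30 ✓.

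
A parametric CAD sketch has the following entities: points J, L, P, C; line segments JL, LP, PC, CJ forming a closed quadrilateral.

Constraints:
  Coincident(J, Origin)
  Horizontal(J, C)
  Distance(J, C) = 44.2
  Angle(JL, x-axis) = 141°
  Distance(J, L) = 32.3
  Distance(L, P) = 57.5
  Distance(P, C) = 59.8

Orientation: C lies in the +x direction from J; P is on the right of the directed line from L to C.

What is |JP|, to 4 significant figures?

34.04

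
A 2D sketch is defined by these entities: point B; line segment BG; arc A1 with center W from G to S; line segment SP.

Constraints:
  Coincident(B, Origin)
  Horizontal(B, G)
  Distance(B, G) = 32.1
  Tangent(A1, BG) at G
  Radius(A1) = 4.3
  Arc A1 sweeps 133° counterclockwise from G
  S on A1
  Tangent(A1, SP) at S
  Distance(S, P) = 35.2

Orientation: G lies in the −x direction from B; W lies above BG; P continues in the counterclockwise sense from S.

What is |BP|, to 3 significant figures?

62.4

B is at the origin; BG is horizontal with |BG| = 32.1 and G on the −x side, so G = (-32.1, 0.00). The tangent condition forces WG to be normal to BG, so W = G + (0, 4.3) = (-32.1, 4.30). On A1, G sits at bearing -90° from W; a 133° counterclockwise sweep puts S at bearing 43°, so S = W + 4.3·(cos 43°, sin 43°) = (-29.0, 7.23). The tangent condition forces WS to be normal to SP, so SP runs along (−sin 43°, cos 43°); with |SP| = 35.2, P = (-53.0, 33.0). Then |BP| = |P − B| = 62.4.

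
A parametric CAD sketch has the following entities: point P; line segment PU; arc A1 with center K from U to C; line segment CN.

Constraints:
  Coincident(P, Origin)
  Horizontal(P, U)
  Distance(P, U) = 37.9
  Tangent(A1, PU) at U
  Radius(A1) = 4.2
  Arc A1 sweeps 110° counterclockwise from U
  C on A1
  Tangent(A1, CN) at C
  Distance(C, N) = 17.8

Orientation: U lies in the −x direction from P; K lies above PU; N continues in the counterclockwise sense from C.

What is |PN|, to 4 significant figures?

45.86

P is at the origin; P and U share the same y with |PU| = 37.9 and U on the −x side, so U = (-37.90, 0.000). The tangent condition forces KU to be normal to PU, so K = U + (0, 4.2) = (-37.90, 4.200). On A1, U sits at bearing -90° from K; a 110° counterclockwise sweep puts C at bearing 20°, so C = K + 4.2·(cos 20°, sin 20°) = (-33.95, 5.636). A1 meets CN tangentially, so KC is at right angles to CN, so CN runs along (−sin 20°, cos 20°); with |CN| = 17.8, N = (-40.04, 22.36). Then |PN| = |N − P| = 45.86.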